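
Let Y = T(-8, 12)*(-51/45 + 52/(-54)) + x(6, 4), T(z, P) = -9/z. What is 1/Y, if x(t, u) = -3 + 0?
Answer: -120/643 ≈ -0.18663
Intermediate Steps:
x(t, u) = -3
Y = -643/120 (Y = (-9/(-8))*(-51/45 + 52/(-54)) - 3 = (-9*(-⅛))*(-51*1/45 + 52*(-1/54)) - 3 = 9*(-17/15 - 26/27)/8 - 3 = (9/8)*(-283/135) - 3 = -283/120 - 3 = -643/120 ≈ -5.3583)
1/Y = 1/(-643/120) = -120/643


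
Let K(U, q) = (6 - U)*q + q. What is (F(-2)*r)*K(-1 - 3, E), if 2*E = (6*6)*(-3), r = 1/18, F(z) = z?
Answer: 66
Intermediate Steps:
r = 1/18 ≈ 0.055556
E = -54 (E = ((6*6)*(-3))/2 = (36*(-3))/2 = (½)*(-108) = -54)
K(U, q) = q + q*(6 - U) (K(U, q) = q*(6 - U) + q = q + q*(6 - U))
(F(-2)*r)*K(-1 - 3, E) = (-2*1/18)*(-54*(7 - (-1 - 3))) = -(-6)*(7 - 1*(-4)) = -(-6)*(7 + 4) = -(-6)*11 = -⅑*(-594) = 66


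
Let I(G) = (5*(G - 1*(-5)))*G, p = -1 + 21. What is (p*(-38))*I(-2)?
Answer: 22800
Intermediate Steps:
p = 20
I(G) = G*(25 + 5*G) (I(G) = (5*(G + 5))*G = (5*(5 + G))*G = (25 + 5*G)*G = G*(25 + 5*G))
(p*(-38))*I(-2) = (20*(-38))*(5*(-2)*(5 - 2)) = -3800*(-2)*3 = -760*(-30) = 22800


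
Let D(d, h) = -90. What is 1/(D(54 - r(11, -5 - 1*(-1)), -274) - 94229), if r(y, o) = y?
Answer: -1/94319 ≈ -1.0602e-5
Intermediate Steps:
1/(D(54 - r(11, -5 - 1*(-1)), -274) - 94229) = 1/(-90 - 94229) = 1/(-94319) = -1/94319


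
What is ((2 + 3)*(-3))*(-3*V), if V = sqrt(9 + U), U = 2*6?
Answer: 45*sqrt(21) ≈ 206.22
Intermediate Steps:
U = 12
V = sqrt(21) (V = sqrt(9 + 12) = sqrt(21) ≈ 4.5826)
((2 + 3)*(-3))*(-3*V) = ((2 + 3)*(-3))*(-3*sqrt(21)) = (5*(-3))*(-3*sqrt(21)) = -(-45)*sqrt(21) = 45*sqrt(21)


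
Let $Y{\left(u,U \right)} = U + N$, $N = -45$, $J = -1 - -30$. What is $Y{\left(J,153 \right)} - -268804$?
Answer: $268912$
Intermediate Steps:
$J = 29$ ($J = -1 + 30 = 29$)
$Y{\left(u,U \right)} = -45 + U$ ($Y{\left(u,U \right)} = U - 45 = -45 + U$)
$Y{\left(J,153 \right)} - -268804 = \left(-45 + 153\right) - -268804 = 108 + 268804 = 268912$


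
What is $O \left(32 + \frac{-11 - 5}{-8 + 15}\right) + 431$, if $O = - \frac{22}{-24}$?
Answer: $\frac{9623}{21} \approx 458.24$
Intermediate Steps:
$O = \frac{11}{12}$ ($O = \left(-22\right) \left(- \frac{1}{24}\right) = \frac{11}{12} \approx 0.91667$)
$O \left(32 + \frac{-11 - 5}{-8 + 15}\right) + 431 = \frac{11 \left(32 + \frac{-11 - 5}{-8 + 15}\right)}{12} + 431 = \frac{11 \left(32 - \frac{16}{7}\right)}{12} + 431 = \frac{11}{12} \cdot \frac{208}{7} + 431 = \frac{572}{21} + 431 = \frac{9623}{21}$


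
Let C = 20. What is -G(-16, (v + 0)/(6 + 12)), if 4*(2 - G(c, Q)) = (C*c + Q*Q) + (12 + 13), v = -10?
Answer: -12259/162 ≈ -75.673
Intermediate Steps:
G(c, Q) = -17/4 - 5*c - Q²/4 (G(c, Q) = 2 - ((20*c + Q*Q) + (12 + 13))/4 = 2 - ((20*c + Q²) + 25)/4 = 2 - ((Q² + 20*c) + 25)/4 = 2 - (25 + Q² + 20*c)/4 = 2 + (-25/4 - 5*c - Q²/4) = -17/4 - 5*c - Q²/4)
-G(-16, (v + 0)/(6 + 12)) = -(-17/4 - 5*(-16) - (-10 + 0)²/(6 + 12)²/4) = -(-17/4 + 80 - (-10/18)²/4) = -(-17/4 + 80 - (-10*1/18)²/4) = -(-17/4 + 80 - (-5/9)²/4) = -(-17/4 + 80 - ¼*25/81) = -(-17/4 + 80 - 25/324) = -1*12259/162 = -12259/162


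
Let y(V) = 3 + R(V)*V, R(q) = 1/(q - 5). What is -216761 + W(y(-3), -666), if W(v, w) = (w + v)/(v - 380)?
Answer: -653095592/3013 ≈ -2.1676e+5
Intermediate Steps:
R(q) = 1/(-5 + q)
y(V) = 3 + V/(-5 + V)
W(v, w) = (v + w)/(-380 + v)
-216761 + W(y(-3), -666) = -216761 + ((-15 + 4*(-3))/(-5 - 3) - 666)/(-380 + (-15 + 4*(-3))/(-5 - 3)) = -216761 + ((-15 - 12)/(-8) - 666)/(-380 + (-15 - 12)/(-8)) = -216761 + (-⅛*(-27) - 666)/(-380 - ⅛*(-27)) = -216761 + (27/8 - 666)/(-380 + 27/8) = -216761 - 5301/8/(-3013/8) = -216761 - 8/3013*(-5301/8) = -216761 + 5301/3013 = -653095592/3013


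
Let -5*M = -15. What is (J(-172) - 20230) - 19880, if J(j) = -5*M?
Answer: -40125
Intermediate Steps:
M = 3 (M = -⅕*(-15) = 3)
J(j) = -15 (J(j) = -5*3 = -15)
(J(-172) - 20230) - 19880 = (-15 - 20230) - 19880 = -20245 - 19880 = -40125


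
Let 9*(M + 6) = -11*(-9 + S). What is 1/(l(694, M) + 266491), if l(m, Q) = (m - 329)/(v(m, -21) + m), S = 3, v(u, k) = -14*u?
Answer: 9022/2404281437 ≈ 3.7525e-6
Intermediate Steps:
M = 4/3 (M = -6 + (-11*(-9 + 3))/9 = -6 + (-11*(-6))/9 = -6 + (⅑)*66 = -6 + 22/3 = 4/3 ≈ 1.3333)
l(m, Q) = -(-329 + m)/(13*m) (l(m, Q) = (m - 329)/(-14*m + m) = (-329 + m)/((-13*m)) = (-329 + m)*(-1/(13*m)) = -(-329 + m)/(13*m))
1/(l(694, M) + 266491) = 1/((1/13)*(329 - 1*694)/694 + 266491) = 1/((1/13)*(1/694)*(329 - 694) + 266491) = 1/((1/13)*(1/694)*(-365) + 266491) = 1/(-365/9022 + 266491) = 1/(2404281437/9022) = 9022/2404281437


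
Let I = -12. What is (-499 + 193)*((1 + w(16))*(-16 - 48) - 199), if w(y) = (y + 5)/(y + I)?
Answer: 183294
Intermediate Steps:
w(y) = (5 + y)/(-12 + y) (w(y) = (y + 5)/(y - 12) = (5 + y)/(-12 + y))
(-499 + 193)*((1 + w(16))*(-16 - 48) - 199) = (-499 + 193)*((1 + (5 + 16)/(-12 + 16))*(-16 - 48) - 199) = -306*((1 + 21/4)*(-64) - 199) = -306*((25/4)*(-64) - 199) = -306*(-400 - 199) = -306*(-599) = 183294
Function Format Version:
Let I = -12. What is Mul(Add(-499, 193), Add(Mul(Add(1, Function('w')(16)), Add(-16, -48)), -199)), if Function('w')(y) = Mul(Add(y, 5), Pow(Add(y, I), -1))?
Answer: 183294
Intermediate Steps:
Function('w')(y) = Mul(Pow(Add(-12, y), -1), Add(5, y)) (Function('w')(y) = Mul(Add(y, 5), Pow(Add(y, -12), -1)) = Mul(Add(5, y), Pow(Add(-12, y), -1)) = Mul(Pow(Add(-12, y), -1), Add(5, y)))
Mul(Add(-499, 193), Add(Mul(Add(1, Function('w')(16)), Add(-16, -48)), -199)) = Mul(Add(-499, 193), Add(Mul(Add(1, Mul(Pow(Add(-12, 16), -1), Add(5, 16))), Add(-16, -48)), -199)) = Mul(-306, Add(Mul(Add(1, Mul(Pow(4, -1), 21)), -64), -199)) = Mul(-306, Add(Mul(Add(1, Mul(Rational(1, 4), 21)), -64), -199)) = Mul(-306, Add(Mul(Add(1, Rational(21, 4)), -64), -199)) = Mul(-306, Add(Mul(Rational(25, 4), -64), -199)) = Mul(-306, Add(-400, -199)) = Mul(-306, -599) = 183294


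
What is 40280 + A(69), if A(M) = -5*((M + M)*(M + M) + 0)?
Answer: -54940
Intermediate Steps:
A(M) = -20*M**2 (A(M) = -5*((2*M)*(2*M) + 0) = -5*(4*M**2 + 0) = -20*M**2)
40280 + A(69) = 40280 - 20*69**2 = 40280 - 20*4761 = 40280 - 95220 = -54940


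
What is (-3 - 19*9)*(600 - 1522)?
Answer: 160428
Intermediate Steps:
(-3 - 19*9)*(600 - 1522) = (-3 - 171)*(-922) = -174*(-922) = 160428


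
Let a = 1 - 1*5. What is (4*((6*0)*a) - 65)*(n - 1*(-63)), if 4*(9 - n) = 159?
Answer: -8385/4 ≈ -2096.3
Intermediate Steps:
n = -123/4 (n = 9 - ¼*159 = 9 - 159/4 = -123/4 ≈ -30.750)
a = -4 (a = 1 - 5 = -4)
(4*((6*0)*a) - 65)*(n - 1*(-63)) = (4*((6*0)*(-4)) - 65)*(-123/4 - 1*(-63)) = (4*(0*(-4)) - 65)*(-123/4 + 63) = (4*0 - 65)*(129/4) = (0 - 65)*(129/4) = -65*129/4 = -8385/4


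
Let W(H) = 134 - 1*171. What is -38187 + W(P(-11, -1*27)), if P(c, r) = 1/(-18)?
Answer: -38224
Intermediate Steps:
P(c, r) = -1/18
W(H) = -37 (W(H) = 134 - 171 = -37)
-38187 + W(P(-11, -1*27)) = -38187 - 37 = -38224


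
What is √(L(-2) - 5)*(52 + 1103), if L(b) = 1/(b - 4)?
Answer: 385*I*√186/2 ≈ 2625.4*I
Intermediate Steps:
L(b) = 1/(-4 + b)
√(L(-2) - 5)*(52 + 1103) = √(1/(-4 - 2) - 5)*(52 + 1103) = √(1/(-6) - 5)*1155 = √(-⅙ - 5)*1155 = √(-31/6)*1155 = (I*√186/6)*1155 = 385*I*√186/2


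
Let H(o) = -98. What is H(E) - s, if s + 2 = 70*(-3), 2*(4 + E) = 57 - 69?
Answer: 114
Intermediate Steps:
E = -10 (E = -4 + (57 - 69)/2 = -4 + (1/2)*(-12) = -4 - 6 = -10)
s = -212 (s = -2 + 70*(-3) = -2 - 210 = -212)
H(E) - s = -98 - 1*(-212) = -98 + 212 = 114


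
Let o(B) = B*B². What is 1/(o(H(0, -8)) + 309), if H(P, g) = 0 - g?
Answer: 1/821 ≈ 0.0012180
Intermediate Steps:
H(P, g) = -g
o(B) = B³
1/(o(H(0, -8)) + 309) = 1/((-1*(-8))³ + 309) = 1/(8³ + 309) = 1/(512 + 309) = 1/821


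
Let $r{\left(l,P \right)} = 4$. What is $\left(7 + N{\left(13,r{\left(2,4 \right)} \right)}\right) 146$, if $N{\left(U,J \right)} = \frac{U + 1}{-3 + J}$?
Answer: $3066$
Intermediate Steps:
$N{\left(U,J \right)} = \frac{1 + U}{-3 + J}$
$\left(7 + N{\left(13,r{\left(2,4 \right)} \right)}\right) 146 = \left(7 + \frac{1 + 13}{-3 + 4}\right) 146 = \left(7 + 1^{-1} \cdot 14\right) 146 = \left(7 + 1 \cdot 14\right) 146 = \left(7 + 14\right) 146 = 21 \cdot 146 = 3066$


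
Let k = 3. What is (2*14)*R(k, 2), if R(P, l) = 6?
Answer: 168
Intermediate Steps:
(2*14)*R(k, 2) = (2*14)*6 = 28*6 = 168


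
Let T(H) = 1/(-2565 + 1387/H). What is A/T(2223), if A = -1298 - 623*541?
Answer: 101513126912/117 ≈ 8.6763e+8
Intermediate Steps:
A = -338341 (A = -1298 - 337043 = -338341)
A/T(2223) = -338341/((-1*2223/(-1387 + 2565*2223))) = -338341/((-1*2223/(-1387 + 5701995))) = -338341/((-1*2223/5700608)) = -338341/((-1*2223*1/5700608)) = -338341/(-117/300032) = -338341*(-300032/117) = 101513126912/117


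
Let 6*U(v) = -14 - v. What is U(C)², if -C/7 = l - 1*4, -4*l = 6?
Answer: 1225/16 ≈ 76.563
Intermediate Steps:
l = -3/2 (l = -¼*6 = -3/2 ≈ -1.5000)
C = 77/2 (C = -7*(-3/2 - 1*4) = -7*(-3/2 - 4) = -7*(-11/2) = 77/2 ≈ 38.500)
U(v) = -7/3 - v/6 (U(v) = (-14 - v)/6 = -7/3 - v/6)
U(C)² = (-7/3 - ⅙*77/2)² = (-7/3 - 77/12)² = (-35/4)² = 1225/16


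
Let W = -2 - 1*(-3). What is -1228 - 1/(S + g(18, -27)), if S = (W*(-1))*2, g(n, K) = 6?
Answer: -4913/4 ≈ -1228.3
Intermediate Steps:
W = 1 (W = -2 + 3 = 1)
S = -2 (S = (1*(-1))*2 = -1*2 = -2)
-1228 - 1/(S + g(18, -27)) = -1228 - 1/(-2 + 6) = -1228 - 1/4 = -1228 - 1*¼ = -1228 - ¼ = -4913/4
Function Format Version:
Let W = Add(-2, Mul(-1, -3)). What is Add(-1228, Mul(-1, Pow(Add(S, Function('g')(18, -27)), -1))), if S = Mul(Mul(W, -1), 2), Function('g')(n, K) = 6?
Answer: Rational(-4913, 4) ≈ -1228.3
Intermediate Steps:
W = 1 (W = Add(-2, 3) = 1)
S = -2 (S = Mul(Mul(1, -1), 2) = Mul(-1, 2) = -2)
Add(-1228, Mul(-1, Pow(Add(S, Function('g')(18, -27)), -1))) = Add(-1228, Mul(-1, Pow(Add(-2, 6), -1))) = Add(-1228, Mul(-1, Pow(4, -1))) = Add(-1228, Mul(-1, Rational(1, 4))) = Add(-1228, Rational(-1, 4)) = Rational(-4913, 4)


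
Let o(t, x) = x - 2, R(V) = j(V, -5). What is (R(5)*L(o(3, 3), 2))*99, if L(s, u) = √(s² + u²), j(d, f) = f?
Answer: -495*√5 ≈ -1106.9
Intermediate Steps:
R(V) = -5
o(t, x) = -2 + x
(R(5)*L(o(3, 3), 2))*99 = -5*√((-2 + 3)² + 2²)*99 = -5*√(1² + 4)*99 = -5*√(1 + 4)*99 = -5*√5*99 = -495*√5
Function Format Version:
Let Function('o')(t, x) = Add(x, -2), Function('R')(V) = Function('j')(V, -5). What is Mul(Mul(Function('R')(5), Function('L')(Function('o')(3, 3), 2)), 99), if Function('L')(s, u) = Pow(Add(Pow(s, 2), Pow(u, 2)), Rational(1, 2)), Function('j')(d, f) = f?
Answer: Mul(-495, Pow(5, Rational(1, 2))) ≈ -1106.9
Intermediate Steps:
Function('R')(V) = -5
Function('o')(t, x) = Add(-2, x)
Mul(Mul(Function('R')(5), Function('L')(Function('o')(3, 3), 2)), 99) = Mul(Mul(-5, Pow(Add(Pow(Add(-2, 3), 2), Pow(2, 2)), Rational(1, 2))), 99) = Mul(Mul(-5, Pow(Add(Pow(1, 2), 4), Rational(1, 2))), 99) = Mul(Mul(-5, Pow(Add(1, 4), Rational(1, 2))), 99) = Mul(Mul(-5, Pow(5, Rational(1, 2))), 99) = Mul(-495, Pow(5, Rational(1, 2)))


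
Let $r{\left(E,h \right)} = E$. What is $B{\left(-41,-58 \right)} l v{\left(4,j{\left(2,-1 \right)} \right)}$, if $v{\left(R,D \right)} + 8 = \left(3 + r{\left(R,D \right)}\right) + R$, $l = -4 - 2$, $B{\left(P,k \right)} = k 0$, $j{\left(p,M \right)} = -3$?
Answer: $0$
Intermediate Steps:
$B{\left(P,k \right)} = 0$
$l = -6$ ($l = -4 - 2 = -6$)
$v{\left(R,D \right)} = -5 + 2 R$ ($v{\left(R,D \right)} = -8 + \left(\left(3 + R\right) + R\right) = -8 + \left(3 + 2 R\right) = -5 + 2 R$)
$B{\left(-41,-58 \right)} l v{\left(4,j{\left(2,-1 \right)} \right)} = 0 \left(- 6 \left(-5 + 2 \cdot 4\right)\right) = 0 \left(- 6 \left(-5 + 8\right)\right) = 0 \left(\left(-6\right) 3\right) = 0 \left(-18\right) = 0$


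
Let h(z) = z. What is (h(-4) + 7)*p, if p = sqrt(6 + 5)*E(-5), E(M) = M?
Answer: -15*sqrt(11) ≈ -49.749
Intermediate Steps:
p = -5*sqrt(11) (p = sqrt(6 + 5)*(-5) = sqrt(11)*(-5) = -5*sqrt(11) ≈ -16.583)
(h(-4) + 7)*p = (-4 + 7)*(-5*sqrt(11)) = 3*(-5*sqrt(11)) = -15*sqrt(11)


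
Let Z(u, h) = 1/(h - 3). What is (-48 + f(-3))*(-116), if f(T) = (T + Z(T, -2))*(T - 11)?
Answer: 1856/5 ≈ 371.20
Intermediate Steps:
Z(u, h) = 1/(-3 + h)
f(T) = (-11 + T)*(-⅕ + T) (f(T) = (T + 1/(-3 - 2))*(T - 11) = (T + 1/(-5))*(-11 + T) = (T - ⅕)*(-11 + T) = (-⅕ + T)*(-11 + T) = (-11 + T)*(-⅕ + T))
(-48 + f(-3))*(-116) = (-48 + (11/5 + (-3)² - 56/5*(-3)))*(-116) = (-48 + (11/5 + 9 + 168/5))*(-116) = (-48 + 224/5)*(-116) = -16/5*(-116) = 1856/5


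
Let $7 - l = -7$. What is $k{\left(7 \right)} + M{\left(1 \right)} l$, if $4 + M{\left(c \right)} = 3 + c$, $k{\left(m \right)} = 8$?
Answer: $8$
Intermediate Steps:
$l = 14$ ($l = 7 - -7 = 7 + 7 = 14$)
$M{\left(c \right)} = -1 + c$ ($M{\left(c \right)} = -4 + \left(3 + c\right) = -1 + c$)
$k{\left(7 \right)} + M{\left(1 \right)} l = 8 + \left(-1 + 1\right) 14 = 8 + 0 \cdot 14 = 8 + 0 = 8$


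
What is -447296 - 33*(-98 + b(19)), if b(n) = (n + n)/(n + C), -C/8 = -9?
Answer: -40410896/91 ≈ -4.4408e+5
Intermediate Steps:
C = 72 (C = -8*(-9) = 72)
b(n) = 2*n/(72 + n) (b(n) = (n + n)/(n + 72) = (2*n)/(72 + n) = 2*n/(72 + n))
-447296 - 33*(-98 + b(19)) = -447296 - 33*(-98 + 2*19/(72 + 19)) = -447296 - 33*(-98 + 2*19/91) = -447296 - 33*(-98 + 2*19*(1/91)) = -447296 - 33*(-98 + 38/91) = -447296 - 33*(-8880/91) = -447296 + 293040/91 = -40410896/91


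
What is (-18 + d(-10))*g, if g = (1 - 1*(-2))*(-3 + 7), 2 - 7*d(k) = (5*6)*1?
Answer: -264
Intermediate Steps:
d(k) = -4 (d(k) = 2/7 - 5*6/7 = 2/7 - 30/7 = -4)
g = 12 (g = (1 + 2)*4 = 3*4 = 12)
(-18 + d(-10))*g = (-18 - 4)*12 = -22*12 = -264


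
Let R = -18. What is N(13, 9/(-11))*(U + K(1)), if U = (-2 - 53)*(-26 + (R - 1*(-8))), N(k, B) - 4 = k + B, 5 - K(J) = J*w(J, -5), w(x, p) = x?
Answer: 353152/11 ≈ 32105.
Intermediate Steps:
K(J) = 5 - J² (K(J) = 5 - J*J = 5 - J²)
N(k, B) = 4 + B + k (N(k, B) = 4 + (k + B) = 4 + (B + k) = 4 + B + k)
U = 1980 (U = (-2 - 53)*(-26 + (-18 - 1*(-8))) = -55*(-26 + (-18 + 8)) = -55*(-26 - 10) = -55*(-36) = 1980)
N(13, 9/(-11))*(U + K(1)) = (4 + 9/(-11) + 13)*(1980 + (5 - 1*1²)) = (4 + 9*(-1/11) + 13)*(1980 + (5 - 1*1)) = (4 - 9/11 + 13)*(1980 + (5 - 1)) = 178*(1980 + 4)/11 = (178/11)*1984 = 353152/11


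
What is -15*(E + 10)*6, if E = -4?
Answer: -540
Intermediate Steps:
-15*(E + 10)*6 = -15*(-4 + 10)*6 = -90*6 = -15*36 = -540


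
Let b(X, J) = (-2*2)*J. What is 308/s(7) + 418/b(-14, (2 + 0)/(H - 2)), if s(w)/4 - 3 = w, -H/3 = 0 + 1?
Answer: 5379/20 ≈ 268.95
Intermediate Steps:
H = -3 (H = -3*(0 + 1) = -3*1 = -3)
s(w) = 12 + 4*w
b(X, J) = -4*J
308/s(7) + 418/b(-14, (2 + 0)/(H - 2)) = 308/(12 + 4*7) + 418/((-4*(2 + 0)/(-3 - 2))) = 308/(12 + 28) + 418/((-8/(-5))) = 308/40 + 418/((-8*(-1)/5)) = 308*(1/40) + 418/((-4*(-⅖))) = 77/10 + 418/(8/5) = 77/10 + 418*(5/8) = 77/10 + 1045/4 = 5379/20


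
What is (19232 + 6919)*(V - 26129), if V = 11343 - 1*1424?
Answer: -423907710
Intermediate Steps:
V = 9919 (V = 11343 - 1424 = 9919)
(19232 + 6919)*(V - 26129) = (19232 + 6919)*(9919 - 26129) = 26151*(-16210) = -423907710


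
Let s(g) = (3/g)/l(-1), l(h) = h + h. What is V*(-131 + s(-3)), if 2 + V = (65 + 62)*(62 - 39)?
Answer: -761859/2 ≈ -3.8093e+5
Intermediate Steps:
l(h) = 2*h
s(g) = -3/(2*g) (s(g) = (3/g)/((2*(-1))) = (3/g)/(-2) = (3/g)*(-1/2) = -3/(2*g))
V = 2919 (V = -2 + (65 + 62)*(62 - 39) = -2 + 127*23 = -2 + 2921 = 2919)
V*(-131 + s(-3)) = 2919*(-131 - 3/2/(-3)) = 2919*(-131 - 3/2*(-1/3)) = 2919*(-131 + 1/2) = 2919*(-261/2) = -761859/2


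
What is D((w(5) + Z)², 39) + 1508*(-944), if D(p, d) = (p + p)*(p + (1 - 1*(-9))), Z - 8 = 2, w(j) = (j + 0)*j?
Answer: 1602198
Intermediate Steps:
w(j) = j² (w(j) = j*j = j²)
Z = 10 (Z = 8 + 2 = 10)
D(p, d) = 2*p*(10 + p) (D(p, d) = (2*p)*(p + (1 + 9)) = (2*p)*(p + 10) = (2*p)*(10 + p) = 2*p*(10 + p))
D((w(5) + Z)², 39) + 1508*(-944) = 2*(5² + 10)²*(10 + (5² + 10)²) + 1508*(-944) = 2*(25 + 10)²*(10 + (25 + 10)²) - 1423552 = 2*35²*(10 + 35²) - 1423552 = 2*1225*(10 + 1225) - 1423552 = 2*1225*1235 - 1423552 = 3025750 - 1423552 = 1602198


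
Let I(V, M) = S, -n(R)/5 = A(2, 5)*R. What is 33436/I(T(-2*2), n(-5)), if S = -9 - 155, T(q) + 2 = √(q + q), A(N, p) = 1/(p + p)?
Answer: -8359/41 ≈ -203.88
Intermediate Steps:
A(N, p) = 1/(2*p)
n(R) = -R/2 (n(R) = -5*(½)/5*R = -5*(½)*(⅕)*R = -R/2)
T(q) = -2 + √2*√q (T(q) = -2 + √(q + q) = -2 + √(2*q) = -2 + √2*√q)
S = -164
I(V, M) = -164
33436/I(T(-2*2), n(-5)) = 33436/(-164) = 33436*(-1/164) = -8359/41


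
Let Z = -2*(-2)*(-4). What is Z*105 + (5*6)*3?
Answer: -1590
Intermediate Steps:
Z = -16 (Z = 4*(-4) = -16)
Z*105 + (5*6)*3 = -16*105 + (5*6)*3 = -1680 + 30*3 = -1680 + 90 = -1590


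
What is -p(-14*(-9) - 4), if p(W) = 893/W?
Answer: -893/122 ≈ -7.3197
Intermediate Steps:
-p(-14*(-9) - 4) = -893/(-14*(-9) - 4) = -893/(126 - 4) = -893/122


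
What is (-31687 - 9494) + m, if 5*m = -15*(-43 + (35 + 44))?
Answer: -41289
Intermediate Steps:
m = -108 (m = (-15*(-43 + (35 + 44)))/5 = (-15*(-43 + 79))/5 = (-15*36)/5 = (⅕)*(-540) = -108)
(-31687 - 9494) + m = (-31687 - 9494) - 108 = -41181 - 108 = -41289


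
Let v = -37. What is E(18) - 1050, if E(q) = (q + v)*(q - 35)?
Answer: -727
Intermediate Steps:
E(q) = (-37 + q)*(-35 + q) (E(q) = (q - 37)*(q - 35) = (-37 + q)*(-35 + q))
E(18) - 1050 = (1295 + 18**2 - 72*18) - 1050 = (1295 + 324 - 1296) - 1050 = 323 - 1050 = -727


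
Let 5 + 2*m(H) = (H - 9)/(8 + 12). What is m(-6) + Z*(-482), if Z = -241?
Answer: 929273/8 ≈ 1.1616e+5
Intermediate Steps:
m(H) = -109/40 + H/40 (m(H) = -5/2 + ((H - 9)/(8 + 12))/2 = -5/2 + ((-9 + H)/20)/2 = -5/2 + ((-9 + H)*(1/20))/2 = -5/2 + (-9/20 + H/20)/2 = -5/2 + (-9/40 + H/40) = -109/40 + H/40)
m(-6) + Z*(-482) = (-109/40 + (1/40)*(-6)) - 241*(-482) = (-109/40 - 3/20) + 116162 = -23/8 + 116162 = 929273/8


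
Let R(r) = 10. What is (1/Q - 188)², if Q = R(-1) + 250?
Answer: 2389156641/67600 ≈ 35343.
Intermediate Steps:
Q = 260 (Q = 10 + 250 = 260)
(1/Q - 188)² = (1/260 - 188)² = (-48879/260)² = 2389156641/67600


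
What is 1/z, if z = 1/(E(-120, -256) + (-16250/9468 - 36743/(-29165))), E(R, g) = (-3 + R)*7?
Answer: -118938805973/138067110 ≈ -861.46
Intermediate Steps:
E(R, g) = -21 + 7*R
z = -138067110/118938805973 (z = 1/((-21 + 7*(-120)) + (-16250/9468 - 36743/(-29165))) = 1/((-21 - 840) + (-16250*1/9468 - 36743*(-1/29165))) = 1/(-861 + (-8125/4734 + 36743/29165)) = 1/(-861 - 63024263/138067110) = 1/(-118938805973/138067110) = -138067110/118938805973 ≈ -0.0011608)
1/z = 1/(-138067110/118938805973) = -118938805973/138067110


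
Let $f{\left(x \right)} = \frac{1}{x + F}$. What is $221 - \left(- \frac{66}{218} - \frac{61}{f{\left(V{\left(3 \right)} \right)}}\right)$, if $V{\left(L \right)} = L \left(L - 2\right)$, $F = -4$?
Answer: $\frac{17473}{109} \approx 160.3$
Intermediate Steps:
$V{\left(L \right)} = L \left(-2 + L\right)$
$f{\left(x \right)} = \frac{1}{-4 + x}$ ($f{\left(x \right)} = \frac{1}{x - 4} = \frac{1}{-4 + x}$)
$221 - \left(- \frac{66}{218} - \frac{61}{f{\left(V{\left(3 \right)} \right)}}\right) = 221 - \left(- \frac{66}{218} - \frac{61}{\frac{1}{-4 + 3 \left(-2 + 3\right)}}\right) = 221 - \left(\left(-66\right) \frac{1}{218} - \frac{61}{\frac{1}{-4 + 3 \cdot 1}}\right) = 221 - \left(- \frac{33}{109} - \frac{61}{\frac{1}{-4 + 3}}\right) = 221 - \left(- \frac{33}{109} - \frac{61}{\frac{1}{-1}}\right) = 221 - \left(- \frac{33}{109} - \frac{61}{-1}\right) = 221 - \left(- \frac{33}{109} - -61\right) = 221 - \left(- \frac{33}{109} + 61\right) = 221 - \frac{6616}{109} = \frac{17473}{109}$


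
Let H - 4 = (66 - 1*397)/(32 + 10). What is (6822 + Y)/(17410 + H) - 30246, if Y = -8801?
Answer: -22111633140/731057 ≈ -30246.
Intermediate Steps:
H = -163/42 (H = 4 + (66 - 1*397)/(32 + 10) = 4 + (66 - 397)/42 = 4 - 331*1/42 = 4 - 331/42 = -163/42 ≈ -3.8810)
(6822 + Y)/(17410 + H) - 30246 = (6822 - 8801)/(17410 - 163/42) - 30246 = -1979/731057/42 - 30246 = -1979*42/731057 - 30246 = -83118/731057 - 30246 = -22111633140/731057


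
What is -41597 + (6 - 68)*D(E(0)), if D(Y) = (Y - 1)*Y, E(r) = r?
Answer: -41597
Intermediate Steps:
D(Y) = Y*(-1 + Y) (D(Y) = (-1 + Y)*Y = Y*(-1 + Y))
-41597 + (6 - 68)*D(E(0)) = -41597 + (6 - 68)*(0*(-1 + 0)) = -41597 - 0*(-1) = -41597 - 62*0 = -41597 + 0 = -41597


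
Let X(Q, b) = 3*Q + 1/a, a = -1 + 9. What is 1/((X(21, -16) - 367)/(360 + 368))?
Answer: -448/187 ≈ -2.3957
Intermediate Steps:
a = 8
X(Q, b) = ⅛ + 3*Q (X(Q, b) = 3*Q + 1/8 = 3*Q + ⅛ = ⅛ + 3*Q)
1/((X(21, -16) - 367)/(360 + 368)) = 1/(((⅛ + 3*21) - 367)/(360 + 368)) = 1/(((⅛ + 63) - 367)/728) = 1/((505/8 - 367)*(1/728)) = 1/(-2431/8*1/728) = 1/(-187/448) = -448/187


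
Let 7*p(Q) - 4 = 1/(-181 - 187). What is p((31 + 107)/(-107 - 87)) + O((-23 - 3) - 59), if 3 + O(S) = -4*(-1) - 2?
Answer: -1105/2576 ≈ -0.42896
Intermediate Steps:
O(S) = -1 (O(S) = -3 + (-4*(-1) - 2) = -3 + (4 - 2) = -3 + 2 = -1)
p(Q) = 1471/2576 (p(Q) = 4/7 + 1/(7*(-181 - 187)) = 4/7 + (1/7)/(-368) = 4/7 + (1/7)*(-1/368) = 4/7 - 1/2576 = 1471/2576)
p((31 + 107)/(-107 - 87)) + O((-23 - 3) - 59) = 1471/2576 - 1 = -1105/2576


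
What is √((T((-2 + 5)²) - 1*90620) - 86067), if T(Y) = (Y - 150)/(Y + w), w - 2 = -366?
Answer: 4*I*√1391683070/355 ≈ 420.34*I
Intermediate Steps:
w = -364 (w = 2 - 366 = -364)
T(Y) = (-150 + Y)/(-364 + Y) (T(Y) = (Y - 150)/(Y - 364) = (-150 + Y)/(-364 + Y))
√((T((-2 + 5)²) - 1*90620) - 86067) = √(((-150 + (-2 + 5)²)/(-364 + (-2 + 5)²) - 1*90620) - 86067) = √(((-150 + 3²)/(-364 + 3²) - 90620) - 86067) = √(((-150 + 9)/(-364 + 9) - 90620) - 86067) = √((-141/(-355) - 90620) - 86067) = √((-1/355*(-141) - 90620) - 86067) = √((141/355 - 90620) - 86067) = √(-32169959/355 - 86067) = √(-62723744/355) = 4*I*√1391683070/355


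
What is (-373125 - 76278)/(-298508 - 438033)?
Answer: 449403/736541 ≈ 0.61015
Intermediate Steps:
(-373125 - 76278)/(-298508 - 438033) = -449403/(-736541) = -449403*(-1/736541) = 449403/736541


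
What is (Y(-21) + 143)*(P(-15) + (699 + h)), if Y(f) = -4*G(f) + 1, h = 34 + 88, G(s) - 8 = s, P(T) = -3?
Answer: 160328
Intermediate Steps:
G(s) = 8 + s
h = 122
Y(f) = -31 - 4*f (Y(f) = -4*(8 + f) + 1 = (-32 - 4*f) + 1 = -31 - 4*f)
(Y(-21) + 143)*(P(-15) + (699 + h)) = ((-31 - 4*(-21)) + 143)*(-3 + (699 + 122)) = ((-31 + 84) + 143)*(-3 + 821) = (53 + 143)*818 = 196*818 = 160328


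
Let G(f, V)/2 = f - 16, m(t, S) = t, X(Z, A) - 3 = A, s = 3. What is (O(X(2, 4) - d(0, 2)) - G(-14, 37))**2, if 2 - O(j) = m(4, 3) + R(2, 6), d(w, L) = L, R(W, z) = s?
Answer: 3025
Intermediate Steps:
R(W, z) = 3
X(Z, A) = 3 + A
G(f, V) = -32 + 2*f (G(f, V) = 2*(f - 16) = 2*(-16 + f) = -32 + 2*f)
O(j) = -5 (O(j) = 2 - (4 + 3) = 2 - 1*7 = 2 - 7 = -5)
(O(X(2, 4) - d(0, 2)) - G(-14, 37))**2 = (-5 - (-32 + 2*(-14)))**2 = (-5 - (-32 - 28))**2 = (-5 - 1*(-60))**2 = (-5 + 60)**2 = 55**2 = 3025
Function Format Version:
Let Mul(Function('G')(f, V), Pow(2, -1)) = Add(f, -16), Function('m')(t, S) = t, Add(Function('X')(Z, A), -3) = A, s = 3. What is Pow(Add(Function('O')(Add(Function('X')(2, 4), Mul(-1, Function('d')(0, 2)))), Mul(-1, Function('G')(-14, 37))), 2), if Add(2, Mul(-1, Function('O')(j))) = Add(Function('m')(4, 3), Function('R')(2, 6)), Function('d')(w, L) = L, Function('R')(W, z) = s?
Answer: 3025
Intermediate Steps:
Function('R')(W, z) = 3
Function('X')(Z, A) = Add(3, A)
Function('G')(f, V) = Add(-32, Mul(2, f)) (Function('G')(f, V) = Mul(2, Add(f, -16)) = Mul(2, Add(-16, f)) = Add(-32, Mul(2, f)))
Function('O')(j) = -5 (Function('O')(j) = Add(2, Mul(-1, Add(4, 3))) = Add(2, Mul(-1, 7)) = Add(2, -7) = -5)
Pow(Add(Function('O')(Add(Function('X')(2, 4), Mul(-1, Function('d')(0, 2)))), Mul(-1, Function('G')(-14, 37))), 2) = Pow(Add(-5, Mul(-1, Add(-32, Mul(2, -14)))), 2) = Pow(Add(-5, Mul(-1, Add(-32, -28))), 2) = Pow(Add(-5, Mul(-1, -60)), 2) = Pow(Add(-5, 60), 2) = Pow(55, 2) = 3025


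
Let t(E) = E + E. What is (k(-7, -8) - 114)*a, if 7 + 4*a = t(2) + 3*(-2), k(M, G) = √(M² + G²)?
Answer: 513/2 - 9*√113/4 ≈ 232.58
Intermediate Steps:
t(E) = 2*E
k(M, G) = √(G² + M²)
a = -9/4 (a = -7/4 + (2*2 + 3*(-2))/4 = -7/4 + (4 - 6)/4 = -7/4 + (¼)*(-2) = -7/4 - ½ = -9/4 ≈ -2.2500)
(k(-7, -8) - 114)*a = (√((-8)² + (-7)²) - 114)*(-9/4) = (√(64 + 49) - 114)*(-9/4) = (√113 - 114)*(-9/4) = (-114 + √113)*(-9/4) = 513/2 - 9*√113/4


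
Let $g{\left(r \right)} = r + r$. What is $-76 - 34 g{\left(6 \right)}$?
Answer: $-484$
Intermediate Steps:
$g{\left(r \right)} = 2 r$
$-76 - 34 g{\left(6 \right)} = -76 - 34 \cdot 2 \cdot 6 = -76 - 408 = -484$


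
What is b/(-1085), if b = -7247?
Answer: 7247/1085 ≈ 6.6793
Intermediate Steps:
b/(-1085) = -7247/(-1085) = -7247*(-1/1085) = 7247/1085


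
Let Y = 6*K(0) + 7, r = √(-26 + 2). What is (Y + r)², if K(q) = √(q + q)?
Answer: 25 + 28*I*√6 ≈ 25.0 + 68.586*I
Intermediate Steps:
K(q) = √2*√q (K(q) = √(2*q) = √2*√q)
r = 2*I*√6 (r = √(-24) = 2*I*√6 ≈ 4.899*I)
Y = 7 (Y = 6*(√2*√0) + 7 = 6*(√2*0) + 7 = 6*0 + 7 = 0 + 7 = 7)
(Y + r)² = (7 + 2*I*√6)²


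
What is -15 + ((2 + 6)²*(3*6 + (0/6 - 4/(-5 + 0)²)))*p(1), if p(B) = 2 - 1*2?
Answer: -15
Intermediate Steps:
p(B) = 0 (p(B) = 2 - 2 = 0)
-15 + ((2 + 6)²*(3*6 + (0/6 - 4/(-5 + 0)²)))*p(1) = -15 + ((2 + 6)²*(3*6 + (0/6 - 4/(-5 + 0)²)))*0 = -15 + (8²*(18 + (0*(⅙) - 4/((-5)²))))*0 = -15 + (64*(18 + (0 - 4/25)))*0 = -15 + (64*(18 - 4/25))*0 = -15 + (64*(446/25))*0 = -15 + (28544/25)*0 = -15 + 0 = -15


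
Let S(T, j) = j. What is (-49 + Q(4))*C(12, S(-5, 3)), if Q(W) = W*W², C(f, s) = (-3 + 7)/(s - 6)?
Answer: -20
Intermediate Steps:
C(f, s) = 4/(-6 + s)
Q(W) = W³
(-49 + Q(4))*C(12, S(-5, 3)) = (-49 + 4³)*(4/(-6 + 3)) = (-49 + 64)*(4/(-3)) = 15*(4*(-⅓)) = 15*(-4/3) = -20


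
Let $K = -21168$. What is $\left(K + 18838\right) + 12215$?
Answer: $9885$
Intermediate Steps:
$\left(K + 18838\right) + 12215 = \left(-21168 + 18838\right) + 12215 = -2330 + 12215 = 9885$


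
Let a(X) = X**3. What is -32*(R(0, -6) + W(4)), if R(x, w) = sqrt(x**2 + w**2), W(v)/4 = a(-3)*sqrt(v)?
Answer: 6720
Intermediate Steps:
W(v) = -108*sqrt(v) (W(v) = 4*((-3)**3*sqrt(v)) = 4*(-27*sqrt(v)) = -108*sqrt(v))
R(x, w) = sqrt(w**2 + x**2)
-32*(R(0, -6) + W(4)) = -32*(sqrt((-6)**2 + 0**2) - 108*sqrt(4)) = -32*(sqrt(36 + 0) - 108*2) = -32*(sqrt(36) - 216) = -32*(6 - 216) = -32*(-210) = 6720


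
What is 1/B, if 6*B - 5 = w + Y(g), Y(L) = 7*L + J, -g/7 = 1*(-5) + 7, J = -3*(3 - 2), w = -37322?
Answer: -3/18709 ≈ -0.00016035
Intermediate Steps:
J = -3 (J = -3*1 = -3)
g = -14 (g = -7*(1*(-5) + 7) = -7*(-5 + 7) = -7*2 = -14)
Y(L) = -3 + 7*L (Y(L) = 7*L - 3 = -3 + 7*L)
B = -18709/3 (B = 5/6 + (-37322 + (-3 + 7*(-14)))/6 = 5/6 + (-37322 + (-3 - 98))/6 = 5/6 + (-37322 - 101)/6 = 5/6 + (1/6)*(-37423) = 5/6 - 37423/6 = -18709/3 ≈ -6236.3)
1/B = 1/(-18709/3) = -3/18709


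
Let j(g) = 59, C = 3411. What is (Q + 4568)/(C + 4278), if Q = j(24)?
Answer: 4627/7689 ≈ 0.60177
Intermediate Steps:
Q = 59
(Q + 4568)/(C + 4278) = (59 + 4568)/(3411 + 4278) = 4627/7689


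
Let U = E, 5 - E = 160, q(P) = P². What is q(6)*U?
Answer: -5580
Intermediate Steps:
E = -155 (E = 5 - 1*160 = 5 - 160 = -155)
U = -155
q(6)*U = 6²*(-155) = 36*(-155) = -5580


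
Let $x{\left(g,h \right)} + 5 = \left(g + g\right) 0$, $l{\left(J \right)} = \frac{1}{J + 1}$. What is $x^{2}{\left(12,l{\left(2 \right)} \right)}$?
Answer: $25$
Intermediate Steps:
$l{\left(J \right)} = \frac{1}{1 + J}$
$x{\left(g,h \right)} = -5$ ($x{\left(g,h \right)} = -5 + \left(g + g\right) 0 = -5 + 2 g 0 = -5 + 0 = -5$)
$x^{2}{\left(12,l{\left(2 \right)} \right)} = \left(-5\right)^{2} = 25$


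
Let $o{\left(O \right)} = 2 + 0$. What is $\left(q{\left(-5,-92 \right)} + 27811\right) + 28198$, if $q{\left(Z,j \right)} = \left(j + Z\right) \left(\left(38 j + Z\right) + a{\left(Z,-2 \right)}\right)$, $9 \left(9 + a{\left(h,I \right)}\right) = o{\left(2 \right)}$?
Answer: $\frac{3568117}{9} \approx 3.9646 \cdot 10^{5}$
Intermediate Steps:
$o{\left(O \right)} = 2$
$a{\left(h,I \right)} = - \frac{79}{9}$ ($a{\left(h,I \right)} = -9 + \frac{1}{9} \cdot 2 = -9 + \frac{2}{9} = - \frac{79}{9}$)
$q{\left(Z,j \right)} = \left(Z + j\right) \left(- \frac{79}{9} + Z + 38 j\right)$ ($q{\left(Z,j \right)} = \left(j + Z\right) \left(\left(38 j + Z\right) - \frac{79}{9}\right) = \left(Z + j\right) \left(\left(Z + 38 j\right) - \frac{79}{9}\right) = \left(Z + j\right) \left(- \frac{79}{9} + Z + 38 j\right)$)
$\left(q{\left(-5,-92 \right)} + 27811\right) + 28198 = \left(\left(\left(-5\right)^{2} + 38 \left(-92\right)^{2} - - \frac{395}{9} - - \frac{7268}{9} + 39 \left(-5\right) \left(-92\right)\right) + 27811\right) + 28198 = \left(\left(25 + 38 \cdot 8464 + \frac{395}{9} + \frac{7268}{9} + 17940\right) + 27811\right) + 28198 = \left(\left(25 + 321632 + \frac{395}{9} + \frac{7268}{9} + 17940\right) + 27811\right) + 28198 = \left(\frac{3064036}{9} + 27811\right) + 28198 = \frac{3314335}{9} + 28198 = \frac{3568117}{9}$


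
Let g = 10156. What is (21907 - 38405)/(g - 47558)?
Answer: 8249/18701 ≈ 0.44110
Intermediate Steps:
(21907 - 38405)/(g - 47558) = (21907 - 38405)/(10156 - 47558) = -16498/(-37402) = -16498*(-1/37402) = 8249/18701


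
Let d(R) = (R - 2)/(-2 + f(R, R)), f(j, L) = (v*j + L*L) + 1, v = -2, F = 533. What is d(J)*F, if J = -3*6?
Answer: -10660/359 ≈ -29.694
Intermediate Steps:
f(j, L) = 1 + L**2 - 2*j (f(j, L) = (-2*j + L*L) + 1 = (-2*j + L**2) + 1 = (L**2 - 2*j) + 1 = 1 + L**2 - 2*j)
J = -18
d(R) = (-2 + R)/(-1 + R**2 - 2*R) (d(R) = (R - 2)/(-2 + (1 + R**2 - 2*R)) = (-2 + R)/(-1 + R**2 - 2*R))
d(J)*F = ((-2 - 18)/(-1 + (-18)**2 - 2*(-18)))*533 = (-20/(-1 + 324 + 36))*533 = (-20/359)*533 = ((1/359)*(-20))*533 = -20/359*533 = -10660/359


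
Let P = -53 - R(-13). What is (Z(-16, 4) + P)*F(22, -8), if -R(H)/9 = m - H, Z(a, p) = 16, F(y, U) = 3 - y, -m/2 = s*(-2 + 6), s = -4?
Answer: -6992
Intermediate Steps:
m = 32 (m = -(-8)*(-2 + 6) = -(-8)*4 = -2*(-16) = 32)
R(H) = -288 + 9*H (R(H) = -9*(32 - H) = -288 + 9*H)
P = 352 (P = -53 - (-288 + 9*(-13)) = -53 - (-288 - 117) = -53 - 1*(-405) = -53 + 405 = 352)
(Z(-16, 4) + P)*F(22, -8) = (16 + 352)*(3 - 1*22) = 368*(3 - 22) = 368*(-19) = -6992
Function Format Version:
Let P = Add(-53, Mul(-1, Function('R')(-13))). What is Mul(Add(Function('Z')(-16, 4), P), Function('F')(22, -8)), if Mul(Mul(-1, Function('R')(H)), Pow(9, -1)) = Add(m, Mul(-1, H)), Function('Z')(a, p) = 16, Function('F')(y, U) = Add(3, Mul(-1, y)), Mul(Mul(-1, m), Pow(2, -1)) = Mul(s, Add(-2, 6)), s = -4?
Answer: -6992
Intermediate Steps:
m = 32 (m = Mul(-2, Mul(-4, Add(-2, 6))) = Mul(-2, Mul(-4, 4)) = Mul(-2, -16) = 32)
Function('R')(H) = Add(-288, Mul(9, H)) (Function('R')(H) = Mul(-9, Add(32, Mul(-1, H))) = Add(-288, Mul(9, H)))
P = 352 (P = Add(-53, Mul(-1, Add(-288, Mul(9, -13)))) = Add(-53, Mul(-1, Add(-288, -117))) = Add(-53, Mul(-1, -405)) = Add(-53, 405) = 352)
Mul(Add(Function('Z')(-16, 4), P), Function('F')(22, -8)) = Mul(Add(16, 352), Add(3, Mul(-1, 22))) = Mul(368, Add(3, -22)) = Mul(368, -19) = -6992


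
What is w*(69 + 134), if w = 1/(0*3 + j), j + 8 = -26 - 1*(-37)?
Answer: 203/3 ≈ 67.667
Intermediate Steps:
j = 3 (j = -8 + (-26 - 1*(-37)) = -8 + (-26 + 37) = -8 + 11 = 3)
w = ⅓ (w = 1/(0*3 + 3) = 1/(0 + 3) = 1/3 = ⅓ ≈ 0.33333)
w*(69 + 134) = (69 + 134)/3 = (⅓)*203 = 203/3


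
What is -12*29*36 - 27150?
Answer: -39678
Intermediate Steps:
-12*29*36 - 27150 = -348*36 - 27150 = -12528 - 27150 = -39678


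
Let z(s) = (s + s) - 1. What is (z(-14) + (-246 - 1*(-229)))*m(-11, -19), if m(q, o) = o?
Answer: 874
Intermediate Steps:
z(s) = -1 + 2*s (z(s) = 2*s - 1 = -1 + 2*s)
(z(-14) + (-246 - 1*(-229)))*m(-11, -19) = ((-1 + 2*(-14)) + (-246 - 1*(-229)))*(-19) = ((-1 - 28) + (-246 + 229))*(-19) = (-29 - 17)*(-19) = -46*(-19) = 874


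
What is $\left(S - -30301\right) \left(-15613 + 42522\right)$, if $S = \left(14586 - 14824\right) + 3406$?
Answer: $900617321$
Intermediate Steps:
$S = 3168$ ($S = -238 + 3406 = 3168$)
$\left(S - -30301\right) \left(-15613 + 42522\right) = \left(3168 - -30301\right) \left(-15613 + 42522\right) = \left(3168 + 30301\right) 26909 = 33469 \cdot 26909 = 900617321$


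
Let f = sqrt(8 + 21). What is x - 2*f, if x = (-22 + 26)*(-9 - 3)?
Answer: -48 - 2*sqrt(29) ≈ -58.770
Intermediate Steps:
x = -48 (x = 4*(-12) = -48)
f = sqrt(29) ≈ 5.3852
x - 2*f = -48 - 2*sqrt(29)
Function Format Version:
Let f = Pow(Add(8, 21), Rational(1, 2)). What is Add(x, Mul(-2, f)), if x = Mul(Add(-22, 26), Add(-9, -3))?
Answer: Add(-48, Mul(-2, Pow(29, Rational(1, 2)))) ≈ -58.770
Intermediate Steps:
x = -48 (x = Mul(4, -12) = -48)
f = Pow(29, Rational(1, 2)) ≈ 5.3852
Add(x, Mul(-2, f)) = Add(-48, Mul(-2, Pow(29, Rational(1, 2))))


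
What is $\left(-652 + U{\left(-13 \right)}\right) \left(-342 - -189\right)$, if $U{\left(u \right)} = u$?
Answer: $101745$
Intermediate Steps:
$\left(-652 + U{\left(-13 \right)}\right) \left(-342 - -189\right) = \left(-652 - 13\right) \left(-342 - -189\right) = - 665 \left(-342 + 189\right) = \left(-665\right) \left(-153\right) = 101745$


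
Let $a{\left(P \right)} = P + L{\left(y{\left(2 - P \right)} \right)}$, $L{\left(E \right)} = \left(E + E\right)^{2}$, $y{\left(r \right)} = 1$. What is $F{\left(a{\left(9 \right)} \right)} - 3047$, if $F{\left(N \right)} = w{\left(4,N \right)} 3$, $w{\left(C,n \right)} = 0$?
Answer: $-3047$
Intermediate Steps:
$L{\left(E \right)} = 4 E^{2}$ ($L{\left(E \right)} = \left(2 E\right)^{2} = 4 E^{2}$)
$a{\left(P \right)} = 4 + P$ ($a{\left(P \right)} = P + 4 \cdot 1^{2} = P + 4 \cdot 1 = P + 4 = 4 + P$)
$F{\left(N \right)} = 0$ ($F{\left(N \right)} = 0 \cdot 3 = 0$)
$F{\left(a{\left(9 \right)} \right)} - 3047 = 0 - 3047 = -3047$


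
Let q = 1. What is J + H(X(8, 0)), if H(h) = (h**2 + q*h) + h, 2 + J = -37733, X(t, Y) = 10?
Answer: -37615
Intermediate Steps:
J = -37735 (J = -2 - 37733 = -37735)
H(h) = h**2 + 2*h (H(h) = (h**2 + 1*h) + h = (h**2 + h) + h = (h + h**2) + h = h**2 + 2*h)
J + H(X(8, 0)) = -37735 + 10*(2 + 10) = -37735 + 10*12 = -37735 + 120 = -37615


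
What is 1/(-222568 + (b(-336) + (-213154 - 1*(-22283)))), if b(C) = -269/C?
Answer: -336/138915235 ≈ -2.4187e-6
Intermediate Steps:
1/(-222568 + (b(-336) + (-213154 - 1*(-22283)))) = 1/(-222568 + (-269/(-336) + (-213154 - 1*(-22283)))) = 1/(-222568 + (-269*(-1/336) + (-213154 + 22283))) = 1/(-222568 + (269/336 - 190871)) = 1/(-222568 - 64132387/336) = 1/(-138915235/336) = -336/138915235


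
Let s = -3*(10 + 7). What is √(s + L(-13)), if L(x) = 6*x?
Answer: I*√129 ≈ 11.358*I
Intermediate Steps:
s = -51 (s = -3*17 = -51)
√(s + L(-13)) = √(-51 + 6*(-13)) = √(-51 - 78) = √(-129) = I*√129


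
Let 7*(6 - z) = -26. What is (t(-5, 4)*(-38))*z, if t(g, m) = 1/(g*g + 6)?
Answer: -2584/217 ≈ -11.908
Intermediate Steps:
z = 68/7 (z = 6 - ⅐*(-26) = 6 + 26/7 = 68/7 ≈ 9.7143)
t(g, m) = 1/(6 + g²) (t(g, m) = 1/(g² + 6) = 1/(6 + g²))
(t(-5, 4)*(-38))*z = (-38/(6 + (-5)²))*(68/7) = (-38/(6 + 25))*(68/7) = (-38/31)*(68/7) = ((1/31)*(-38))*(68/7) = -38/31*68/7 = -2584/217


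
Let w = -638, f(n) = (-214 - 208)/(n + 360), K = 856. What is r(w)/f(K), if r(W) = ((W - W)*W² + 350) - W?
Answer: -600704/211 ≈ -2846.9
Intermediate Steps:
f(n) = -422/(360 + n)
r(W) = 350 - W (r(W) = (0*W² + 350) - W = (0 + 350) - W = 350 - W)
r(w)/f(K) = (350 - 1*(-638))/((-422/(360 + 856))) = (350 + 638)/((-422/1216)) = 988/((-422*1/1216)) = 988/(-211/608) = 988*(-608/211) = -600704/211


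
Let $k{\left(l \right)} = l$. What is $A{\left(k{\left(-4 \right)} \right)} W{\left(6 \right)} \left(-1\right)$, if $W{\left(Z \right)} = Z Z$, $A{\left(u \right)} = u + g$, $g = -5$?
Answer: $324$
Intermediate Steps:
$A{\left(u \right)} = -5 + u$ ($A{\left(u \right)} = u - 5 = -5 + u$)
$W{\left(Z \right)} = Z^{2}$
$A{\left(k{\left(-4 \right)} \right)} W{\left(6 \right)} \left(-1\right) = \left(-5 - 4\right) 6^{2} \left(-1\right) = \left(-9\right) 36 \left(-1\right) = \left(-324\right) \left(-1\right) = 324$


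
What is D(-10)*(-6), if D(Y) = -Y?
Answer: -60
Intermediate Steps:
D(-10)*(-6) = -1*(-10)*(-6) = 10*(-6) = -60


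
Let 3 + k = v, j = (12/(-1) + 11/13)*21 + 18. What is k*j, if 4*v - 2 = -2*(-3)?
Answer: 2811/13 ≈ 216.23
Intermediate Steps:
v = 2 (v = ½ + (-2*(-3))/4 = ½ + (¼)*6 = ½ + 3/2 = 2)
j = -2811/13 (j = (12*(-1) + 11*(1/13))*21 + 18 = (-12 + 11/13)*21 + 18 = -145/13*21 + 18 = -3045/13 + 18 = -2811/13 ≈ -216.23)
k = -1 (k = -3 + 2 = -1)
k*j = -1*(-2811/13) = 2811/13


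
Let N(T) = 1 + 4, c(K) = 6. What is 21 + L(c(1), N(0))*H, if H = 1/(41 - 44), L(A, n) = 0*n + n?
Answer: 58/3 ≈ 19.333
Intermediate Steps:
N(T) = 5
L(A, n) = n (L(A, n) = 0 + n = n)
H = -⅓ (H = 1/(-3) = -⅓ ≈ -0.33333)
21 + L(c(1), N(0))*H = 21 + 5*(-⅓) = 21 - 5/3 = 58/3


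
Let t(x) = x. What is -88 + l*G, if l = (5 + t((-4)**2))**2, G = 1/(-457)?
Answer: -40657/457 ≈ -88.965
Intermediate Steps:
G = -1/457 ≈ -0.0021882
l = 441 (l = (5 + (-4)**2)**2 = (5 + 16)**2 = 21**2 = 441)
-88 + l*G = -88 + 441*(-1/457) = -88 - 441/457 = -40657/457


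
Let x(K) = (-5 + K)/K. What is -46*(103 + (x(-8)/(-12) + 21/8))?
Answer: -232921/48 ≈ -4852.5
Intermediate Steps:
x(K) = (-5 + K)/K
-46*(103 + (x(-8)/(-12) + 21/8)) = -46*(103 + (((-5 - 8)/(-8))/(-12) + 21/8)) = -46*(103 + (-⅛*(-13)*(-1/12) + 21*(⅛))) = -46*(103 + ((13/8)*(-1/12) + 21/8)) = -46*(103 + (-13/96 + 21/8)) = -46*(103 + 239/96) = -46*10127/96 = -232921/48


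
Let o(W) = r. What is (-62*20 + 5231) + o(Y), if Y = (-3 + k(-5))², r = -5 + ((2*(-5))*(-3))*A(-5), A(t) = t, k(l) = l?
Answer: 3836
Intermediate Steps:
r = -155 (r = -5 + ((2*(-5))*(-3))*(-5) = -5 - 10*(-3)*(-5) = -5 + 30*(-5) = -5 - 150 = -155)
Y = 64 (Y = (-3 - 5)² = (-8)² = 64)
o(W) = -155
(-62*20 + 5231) + o(Y) = (-62*20 + 5231) - 155 = (-1240 + 5231) - 155 = 3991 - 155 = 3836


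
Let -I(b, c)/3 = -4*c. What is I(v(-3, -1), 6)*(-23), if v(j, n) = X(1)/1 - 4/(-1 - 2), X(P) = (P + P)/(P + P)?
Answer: -1656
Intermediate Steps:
X(P) = 1 (X(P) = (2*P)/((2*P)) = (2*P)*(1/(2*P)) = 1)
v(j, n) = 7/3 (v(j, n) = 1/1 - 4/(-1 - 2) = 1*1 - 4/(-3) = 1 - 4*(-⅓) = 1 + 4/3 = 7/3)
I(b, c) = 12*c (I(b, c) = -(-12)*c = 12*c)
I(v(-3, -1), 6)*(-23) = (12*6)*(-23) = 72*(-23) = -1656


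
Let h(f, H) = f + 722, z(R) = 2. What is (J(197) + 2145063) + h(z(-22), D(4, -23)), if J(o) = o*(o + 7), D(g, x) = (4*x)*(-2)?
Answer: 2185975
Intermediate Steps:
D(g, x) = -8*x
h(f, H) = 722 + f
J(o) = o*(7 + o)
(J(197) + 2145063) + h(z(-22), D(4, -23)) = (197*(7 + 197) + 2145063) + (722 + 2) = (197*204 + 2145063) + 724 = (40188 + 2145063) + 724 = 2185251 + 724 = 2185975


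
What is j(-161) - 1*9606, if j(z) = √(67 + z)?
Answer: -9606 + I*√94 ≈ -9606.0 + 9.6954*I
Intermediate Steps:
j(-161) - 1*9606 = √(67 - 161) - 1*9606 = √(-94) - 9606 = I*√94 - 9606 = -9606 + I*√94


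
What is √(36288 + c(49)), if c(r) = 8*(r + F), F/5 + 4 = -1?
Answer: 8*√570 ≈ 191.00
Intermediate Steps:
F = -25 (F = -20 + 5*(-1) = -20 - 5 = -25)
c(r) = -200 + 8*r (c(r) = 8*(r - 25) = 8*(-25 + r) = -200 + 8*r)
√(36288 + c(49)) = √(36288 + (-200 + 8*49)) = √(36288 + (-200 + 392)) = √(36288 + 192) = √36480 = 8*√570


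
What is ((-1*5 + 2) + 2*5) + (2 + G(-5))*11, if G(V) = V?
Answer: -26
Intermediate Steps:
((-1*5 + 2) + 2*5) + (2 + G(-5))*11 = ((-1*5 + 2) + 2*5) + (2 - 5)*11 = ((-5 + 2) + 10) - 3*11 = (-3 + 10) - 33 = 7 - 33 = -26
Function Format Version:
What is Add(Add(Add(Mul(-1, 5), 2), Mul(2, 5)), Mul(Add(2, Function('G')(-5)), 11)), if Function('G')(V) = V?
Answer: -26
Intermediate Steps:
Add(Add(Add(Mul(-1, 5), 2), Mul(2, 5)), Mul(Add(2, Function('G')(-5)), 11)) = Add(Add(Add(Mul(-1, 5), 2), Mul(2, 5)), Mul(Add(2, -5), 11)) = Add(Add(Add(-5, 2), 10), Mul(-3, 11)) = Add(Add(-3, 10), -33) = Add(7, -33) = -26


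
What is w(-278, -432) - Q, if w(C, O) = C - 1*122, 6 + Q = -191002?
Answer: 190608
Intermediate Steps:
Q = -191008 (Q = -6 - 191002 = -191008)
w(C, O) = -122 + C (w(C, O) = C - 122 = -122 + C)
w(-278, -432) - Q = (-122 - 278) - 1*(-191008) = -400 + 191008 = 190608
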